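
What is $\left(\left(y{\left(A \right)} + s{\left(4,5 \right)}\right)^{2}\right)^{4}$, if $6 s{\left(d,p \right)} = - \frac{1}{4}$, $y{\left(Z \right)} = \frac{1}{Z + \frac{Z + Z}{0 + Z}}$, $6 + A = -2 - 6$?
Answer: $\frac{1}{16777216} \approx 5.9605 \cdot 10^{-8}$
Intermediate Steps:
$A = -14$ ($A = -6 - 8 = -14$)
$y{\left(Z \right)} = \frac{1}{2 + Z}$ ($y{\left(Z \right)} = \frac{1}{Z + \frac{2 Z}{Z}} = \frac{1}{Z + 2} = \frac{1}{2 + Z}$)
$s{\left(d,p \right)} = - \frac{1}{24}$ ($s{\left(d,p \right)} = \frac{\left(-1\right) \frac{1}{4}}{6} = \frac{1}{6} \left(- \frac{1}{4}\right) = - \frac{1}{24}$)
$\left(\left(y{\left(A \right)} + s{\left(4,5 \right)}\right)^{2}\right)^{4} = \left(\left(\frac{1}{2 - 14} - \frac{1}{24}\right)^{2}\right)^{4} = \left(\left(\frac{1}{-12} - \frac{1}{24}\right)^{2}\right)^{4} = \left(\left(- \frac{1}{12} - \frac{1}{24}\right)^{2}\right)^{4} = \left(\left(- \frac{1}{8}\right)^{2}\right)^{4} = \left(\frac{1}{64}\right)^{4} = \frac{1}{16777216}$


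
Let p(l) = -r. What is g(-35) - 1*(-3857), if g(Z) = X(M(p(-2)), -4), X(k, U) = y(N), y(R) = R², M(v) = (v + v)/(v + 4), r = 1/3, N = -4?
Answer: 3873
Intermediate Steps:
r = ⅓ ≈ 0.33333
p(l) = -⅓ (p(l) = -1*⅓ = -⅓)
M(v) = 2*v/(4 + v) (M(v) = (2*v)/(4 + v) = 2*v/(4 + v))
X(k, U) = 16 (X(k, U) = (-4)² = 16)
g(Z) = 16
g(-35) - 1*(-3857) = 16 - 1*(-3857) = 16 + 3857 = 3873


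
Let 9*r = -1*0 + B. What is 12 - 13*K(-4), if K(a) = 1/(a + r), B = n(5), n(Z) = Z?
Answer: 489/31 ≈ 15.774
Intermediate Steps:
B = 5
r = 5/9 (r = (-1*0 + 5)/9 = (0 + 5)/9 = (1/9)*5 = 5/9 ≈ 0.55556)
K(a) = 1/(5/9 + a) (K(a) = 1/(a + 5/9) = 1/(5/9 + a))
12 - 13*K(-4) = 12 - 117/(5 + 9*(-4)) = 12 - 117/(5 - 36) = 12 - 117/(-31) = 12 - 117*(-1)/31 = 12 - 13*(-9/31) = 12 + 117/31 = 489/31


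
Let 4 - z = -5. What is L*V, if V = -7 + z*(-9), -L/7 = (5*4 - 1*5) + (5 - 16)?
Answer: 2464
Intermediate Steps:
z = 9 (z = 4 - 1*(-5) = 4 + 5 = 9)
L = -28 (L = -7*((5*4 - 1*5) + (5 - 16)) = -7*((20 - 5) - 11) = -7*(15 - 11) = -7*4 = -28)
V = -88 (V = -7 + 9*(-9) = -7 - 81 = -88)
L*V = -28*(-88) = 2464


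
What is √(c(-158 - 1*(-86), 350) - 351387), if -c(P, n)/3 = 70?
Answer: I*√351597 ≈ 592.96*I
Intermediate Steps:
c(P, n) = -210 (c(P, n) = -3*70 = -210)
√(c(-158 - 1*(-86), 350) - 351387) = √(-210 - 351387) = √(-351597) = I*√351597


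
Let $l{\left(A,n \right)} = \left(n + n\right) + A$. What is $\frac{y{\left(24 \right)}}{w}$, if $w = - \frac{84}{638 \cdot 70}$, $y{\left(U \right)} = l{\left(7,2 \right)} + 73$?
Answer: $-44660$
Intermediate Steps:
$l{\left(A,n \right)} = A + 2 n$ ($l{\left(A,n \right)} = 2 n + A = A + 2 n$)
$y{\left(U \right)} = 84$ ($y{\left(U \right)} = \left(7 + 2 \cdot 2\right) + 73 = \left(7 + 4\right) + 73 = 11 + 73 = 84$)
$w = - \frac{3}{1595}$ ($w = - \frac{84}{44660} = \left(-84\right) \frac{1}{44660} = - \frac{3}{1595} \approx -0.0018809$)
$\frac{y{\left(24 \right)}}{w} = \frac{84}{- \frac{3}{1595}} = 84 \left(- \frac{1595}{3}\right) = -44660$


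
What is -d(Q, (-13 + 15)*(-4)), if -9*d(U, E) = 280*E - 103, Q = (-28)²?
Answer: -781/3 ≈ -260.33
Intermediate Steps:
Q = 784
d(U, E) = 103/9 - 280*E/9 (d(U, E) = -(280*E - 103)/9 = -(-103 + 280*E)/9 = 103/9 - 280*E/9)
-d(Q, (-13 + 15)*(-4)) = -(103/9 - 280*(-13 + 15)*(-4)/9) = -(103/9 - 560*(-4)/9) = -(103/9 - 280/9*(-8)) = -(103/9 + 2240/9) = -1*781/3 = -781/3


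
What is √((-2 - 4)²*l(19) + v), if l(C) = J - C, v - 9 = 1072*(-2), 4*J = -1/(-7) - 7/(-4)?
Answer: I*√549185/14 ≈ 52.934*I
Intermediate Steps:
J = 53/112 (J = (-1/(-7) - 7/(-4))/4 = (-1*(-⅐) - 7*(-¼))/4 = (⅐ + 7/4)/4 = (¼)*(53/28) = 53/112 ≈ 0.47321)
v = -2135 (v = 9 + 1072*(-2) = 9 - 2144 = -2135)
l(C) = 53/112 - C
√((-2 - 4)²*l(19) + v) = √((-2 - 4)²*(53/112 - 1*19) - 2135) = √((-6)²*(53/112 - 19) - 2135) = √(36*(-2075/112) - 2135) = √(-18675/28 - 2135) = √(-78455/28) = I*√549185/14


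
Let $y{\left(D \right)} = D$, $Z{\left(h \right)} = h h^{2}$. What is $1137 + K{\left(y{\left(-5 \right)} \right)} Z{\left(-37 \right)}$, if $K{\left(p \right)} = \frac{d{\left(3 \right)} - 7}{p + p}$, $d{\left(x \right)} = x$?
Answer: $- \frac{95621}{5} \approx -19124.0$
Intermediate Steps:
$Z{\left(h \right)} = h^{3}$
$K{\left(p \right)} = - \frac{2}{p}$ ($K{\left(p \right)} = \frac{3 - 7}{p + p} = - \frac{4}{2 p} = - 4 \frac{1}{2 p} = - \frac{2}{p}$)
$1137 + K{\left(y{\left(-5 \right)} \right)} Z{\left(-37 \right)} = 1137 + - \frac{2}{-5} \left(-37\right)^{3} = 1137 + \left(-2\right) \left(- \frac{1}{5}\right) \left(-50653\right) = 1137 + \frac{2}{5} \left(-50653\right) = 1137 - \frac{101306}{5} = - \frac{95621}{5}$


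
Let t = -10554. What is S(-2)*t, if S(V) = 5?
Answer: -52770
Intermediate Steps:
S(-2)*t = 5*(-10554) = -52770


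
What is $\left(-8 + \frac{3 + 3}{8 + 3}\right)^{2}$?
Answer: $\frac{6724}{121} \approx 55.57$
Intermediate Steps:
$\left(-8 + \frac{3 + 3}{8 + 3}\right)^{2} = \left(-8 + \frac{6}{11}\right)^{2} = \left(- \frac{82}{11}\right)^{2} = \frac{6724}{121}$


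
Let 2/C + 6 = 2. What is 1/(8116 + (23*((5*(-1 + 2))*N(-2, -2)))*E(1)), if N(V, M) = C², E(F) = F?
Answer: 4/32579 ≈ 0.00012278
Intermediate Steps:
C = -½ (C = 2/(-6 + 2) = 2/(-4) = 2*(-¼) = -½ ≈ -0.50000)
N(V, M) = ¼ (N(V, M) = (-½)² = ¼)
1/(8116 + (23*((5*(-1 + 2))*N(-2, -2)))*E(1)) = 1/(8116 + (23*((5*(-1 + 2))*(¼)))*1) = 1/(8116 + (23*((5*1)*(¼)))*1) = 1/(8116 + (23*(5*(¼)))*1) = 1/(8116 + (23*(5/4))*1) = 1/(8116 + (115/4)*1) = 1/(8116 + 115/4) = 1/(32579/4) = 4/32579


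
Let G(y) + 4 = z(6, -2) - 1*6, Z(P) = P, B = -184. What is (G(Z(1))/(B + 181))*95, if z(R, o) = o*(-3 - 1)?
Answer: 190/3 ≈ 63.333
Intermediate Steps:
z(R, o) = -4*o (z(R, o) = o*(-4) = -4*o)
G(y) = -2 (G(y) = -4 + (-4*(-2) - 1*6) = -4 + (8 - 6) = -4 + 2 = -2)
(G(Z(1))/(B + 181))*95 = -2/(-184 + 181)*95 = -2/(-3)*95 = -2*(-1/3)*95 = (2/3)*95 = 190/3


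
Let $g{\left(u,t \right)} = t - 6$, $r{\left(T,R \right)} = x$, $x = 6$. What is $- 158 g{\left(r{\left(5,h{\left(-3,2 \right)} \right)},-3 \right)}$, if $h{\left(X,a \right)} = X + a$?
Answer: $1422$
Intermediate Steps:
$r{\left(T,R \right)} = 6$
$g{\left(u,t \right)} = -6 + t$ ($g{\left(u,t \right)} = t - 6 = -6 + t$)
$- 158 g{\left(r{\left(5,h{\left(-3,2 \right)} \right)},-3 \right)} = - 158 \left(-6 - 3\right) = \left(-158\right) \left(-9\right) = 1422$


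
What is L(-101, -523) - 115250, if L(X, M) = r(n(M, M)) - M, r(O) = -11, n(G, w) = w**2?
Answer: -114738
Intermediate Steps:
L(X, M) = -11 - M
L(-101, -523) - 115250 = (-11 - 1*(-523)) - 115250 = (-11 + 523) - 115250 = 512 - 115250 = -114738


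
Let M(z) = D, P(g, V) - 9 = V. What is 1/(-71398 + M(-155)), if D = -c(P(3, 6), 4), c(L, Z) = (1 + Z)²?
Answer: -1/71423 ≈ -1.4001e-5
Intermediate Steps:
P(g, V) = 9 + V
D = -25 (D = -(1 + 4)² = -1*5² = -1*25 = -25)
M(z) = -25
1/(-71398 + M(-155)) = 1/(-71398 - 25) = 1/(-71423) = -1/71423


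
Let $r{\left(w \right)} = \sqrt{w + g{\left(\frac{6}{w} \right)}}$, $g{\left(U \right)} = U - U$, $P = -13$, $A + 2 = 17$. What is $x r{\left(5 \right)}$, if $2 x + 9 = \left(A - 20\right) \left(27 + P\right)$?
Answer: $- \frac{79 \sqrt{5}}{2} \approx -88.325$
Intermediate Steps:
$A = 15$ ($A = -2 + 17 = 15$)
$g{\left(U \right)} = 0$
$r{\left(w \right)} = \sqrt{w}$ ($r{\left(w \right)} = \sqrt{w + 0} = \sqrt{w}$)
$x = - \frac{79}{2}$ ($x = - \frac{9}{2} + \frac{\left(15 - 20\right) \left(27 - 13\right)}{2} = - \frac{9}{2} + \frac{\left(-5\right) 14}{2} = - \frac{9}{2} + \frac{1}{2} \left(-70\right) = - \frac{9}{2} - 35 = - \frac{79}{2} \approx -39.5$)
$x r{\left(5 \right)} = - \frac{79 \sqrt{5}}{2}$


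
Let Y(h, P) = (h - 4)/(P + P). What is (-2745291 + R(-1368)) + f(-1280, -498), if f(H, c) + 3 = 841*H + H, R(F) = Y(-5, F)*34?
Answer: -581104191/152 ≈ -3.8231e+6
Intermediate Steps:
Y(h, P) = (-4 + h)/(2*P) (Y(h, P) = (-4 + h)/((2*P)) = (-4 + h)*(1/(2*P)) = (-4 + h)/(2*P))
R(F) = -153/F (R(F) = ((-4 - 5)/(2*F))*34 = ((½)*(-9)/F)*34 = -9/(2*F)*34 = -153/F)
f(H, c) = -3 + 842*H (f(H, c) = -3 + (841*H + H) = -3 + 842*H)
(-2745291 + R(-1368)) + f(-1280, -498) = (-2745291 - 153/(-1368)) + (-3 + 842*(-1280)) = (-2745291 - 153*(-1/1368)) + (-3 - 1077760) = (-2745291 + 17/152) - 1077763 = -417284215/152 - 1077763 = -581104191/152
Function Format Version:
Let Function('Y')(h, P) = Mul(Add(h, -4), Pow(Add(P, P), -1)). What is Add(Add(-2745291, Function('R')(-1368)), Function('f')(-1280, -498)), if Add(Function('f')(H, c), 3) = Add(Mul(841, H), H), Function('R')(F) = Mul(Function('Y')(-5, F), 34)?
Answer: Rational(-581104191, 152) ≈ -3.8231e+6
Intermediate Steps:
Function('Y')(h, P) = Mul(Rational(1, 2), Pow(P, -1), Add(-4, h)) (Function('Y')(h, P) = Mul(Add(-4, h), Pow(Mul(2, P), -1)) = Mul(Add(-4, h), Mul(Rational(1, 2), Pow(P, -1))) = Mul(Rational(1, 2), Pow(P, -1), Add(-4, h)))
Function('R')(F) = Mul(-153, Pow(F, -1)) (Function('R')(F) = Mul(Mul(Rational(1, 2), Pow(F, -1), Add(-4, -5)), 34) = Mul(Mul(Rational(1, 2), Pow(F, -1), -9), 34) = Mul(Mul(Rational(-9, 2), Pow(F, -1)), 34) = Mul(-153, Pow(F, -1)))
Function('f')(H, c) = Add(-3, Mul(842, H)) (Function('f')(H, c) = Add(-3, Add(Mul(841, H), H)) = Add(-3, Mul(842, H)))
Add(Add(-2745291, Function('R')(-1368)), Function('f')(-1280, -498)) = Add(Add(-2745291, Mul(-153, Pow(-1368, -1))), Add(-3, Mul(842, -1280))) = Add(Add(-2745291, Mul(-153, Rational(-1, 1368))), Add(-3, -1077760)) = Add(Add(-2745291, Rational(17, 152)), -1077763) = Add(Rational(-417284215, 152), -1077763) = Rational(-581104191, 152)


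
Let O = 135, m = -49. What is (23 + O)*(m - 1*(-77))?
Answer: 4424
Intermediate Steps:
(23 + O)*(m - 1*(-77)) = (23 + 135)*(-49 - 1*(-77)) = 158*(-49 + 77) = 158*28 = 4424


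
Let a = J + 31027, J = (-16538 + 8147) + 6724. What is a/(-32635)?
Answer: -5872/6527 ≈ -0.89965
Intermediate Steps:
J = -1667 (J = -8391 + 6724 = -1667)
a = 29360 (a = -1667 + 31027 = 29360)
a/(-32635) = 29360/(-32635) = 29360*(-1/32635) = -5872/6527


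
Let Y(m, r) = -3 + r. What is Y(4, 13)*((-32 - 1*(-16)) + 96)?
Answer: 800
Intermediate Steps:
Y(4, 13)*((-32 - 1*(-16)) + 96) = (-3 + 13)*((-32 - 1*(-16)) + 96) = 10*((-32 + 16) + 96) = 10*(-16 + 96) = 10*80 = 800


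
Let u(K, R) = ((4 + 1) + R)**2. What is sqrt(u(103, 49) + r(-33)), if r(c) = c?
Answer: 31*sqrt(3) ≈ 53.694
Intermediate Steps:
u(K, R) = (5 + R)**2
sqrt(u(103, 49) + r(-33)) = sqrt((5 + 49)**2 - 33) = sqrt(54**2 - 33) = sqrt(2916 - 33) = sqrt(2883) = 31*sqrt(3)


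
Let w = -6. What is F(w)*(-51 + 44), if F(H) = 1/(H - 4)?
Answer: 7/10 ≈ 0.70000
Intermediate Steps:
F(H) = 1/(-4 + H)
F(w)*(-51 + 44) = (-51 + 44)/(-4 - 6) = -7/(-10) = -1/10*(-7) = 7/10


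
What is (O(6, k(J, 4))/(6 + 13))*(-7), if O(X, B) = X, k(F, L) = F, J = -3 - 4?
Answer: -42/19 ≈ -2.2105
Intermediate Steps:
J = -7
(O(6, k(J, 4))/(6 + 13))*(-7) = (6/(6 + 13))*(-7) = (6/19)*(-7) = -42/19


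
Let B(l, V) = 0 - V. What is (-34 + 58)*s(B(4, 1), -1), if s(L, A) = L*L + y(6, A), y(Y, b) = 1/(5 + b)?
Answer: 30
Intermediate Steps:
B(l, V) = -V
s(L, A) = L² + 1/(5 + A) (s(L, A) = L*L + 1/(5 + A) = L² + 1/(5 + A))
(-34 + 58)*s(B(4, 1), -1) = (-34 + 58)*((1 + (-1*1)²*(5 - 1))/(5 - 1)) = 24*((1 + (-1)²*4)/4) = 24*((1 + 1*4)/4) = 24*((1 + 4)/4) = 24*((¼)*5) = 24*(5/4) = 30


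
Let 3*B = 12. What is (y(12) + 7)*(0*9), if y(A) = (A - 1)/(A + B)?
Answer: 0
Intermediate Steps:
B = 4 (B = (⅓)*12 = 4)
y(A) = (-1 + A)/(4 + A) (y(A) = (A - 1)/(A + 4) = (-1 + A)/(4 + A))
(y(12) + 7)*(0*9) = ((-1 + 12)/(4 + 12) + 7)*(0*9) = (11/16 + 7)*0 = (123/16)*0 = 0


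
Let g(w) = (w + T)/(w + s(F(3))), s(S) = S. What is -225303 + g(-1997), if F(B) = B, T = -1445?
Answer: -224625370/997 ≈ -2.2530e+5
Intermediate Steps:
g(w) = (-1445 + w)/(3 + w) (g(w) = (w - 1445)/(w + 3) = (-1445 + w)/(3 + w))
-225303 + g(-1997) = -225303 + (-1445 - 1997)/(3 - 1997) = -225303 - 3442/(-1994) = -225303 - 1/1994*(-3442) = -225303 + 1721/997 = -224625370/997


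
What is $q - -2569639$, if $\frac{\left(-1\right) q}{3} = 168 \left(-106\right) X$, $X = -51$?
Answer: $-154985$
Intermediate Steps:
$q = -2724624$ ($q = - 3 \cdot 168 \left(-106\right) \left(-51\right) = - 3 \left(\left(-17808\right) \left(-51\right)\right) = \left(-3\right) 908208 = -2724624$)
$q - -2569639 = -2724624 - -2569639 = -2724624 + 2569639 = -154985$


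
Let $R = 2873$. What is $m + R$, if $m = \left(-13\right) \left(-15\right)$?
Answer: $3068$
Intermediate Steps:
$m = 195$
$m + R = 195 + 2873 = 3068$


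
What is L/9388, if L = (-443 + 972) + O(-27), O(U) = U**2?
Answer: 629/4694 ≈ 0.13400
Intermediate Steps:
L = 1258 (L = (-443 + 972) + (-27)**2 = 529 + 729 = 1258)
L/9388 = 1258/9388 = 1258*(1/9388) = 629/4694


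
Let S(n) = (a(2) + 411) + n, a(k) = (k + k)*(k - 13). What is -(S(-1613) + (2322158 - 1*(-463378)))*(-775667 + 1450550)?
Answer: -1879069988070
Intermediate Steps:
a(k) = 2*k*(-13 + k) (a(k) = (2*k)*(-13 + k) = 2*k*(-13 + k))
S(n) = 367 + n (S(n) = (2*2*(-13 + 2) + 411) + n = (2*2*(-11) + 411) + n = (-44 + 411) + n = 367 + n)
-(S(-1613) + (2322158 - 1*(-463378)))*(-775667 + 1450550) = -((367 - 1613) + (2322158 - 1*(-463378)))*(-775667 + 1450550) = -(-1246 + (2322158 + 463378))*674883 = -(-1246 + 2785536)*674883 = -2784290*674883 = -1*1879069988070 = -1879069988070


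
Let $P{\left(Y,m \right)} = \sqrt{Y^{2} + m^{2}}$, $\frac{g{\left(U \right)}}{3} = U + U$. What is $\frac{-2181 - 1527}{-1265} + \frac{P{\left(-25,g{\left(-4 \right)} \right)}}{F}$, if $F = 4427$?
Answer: $\frac{3708}{1265} + \frac{\sqrt{1201}}{4427} \approx 2.9391$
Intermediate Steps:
$g{\left(U \right)} = 6 U$ ($g{\left(U \right)} = 3 \left(U + U\right) = 3 \cdot 2 U = 6 U$)
$\frac{-2181 - 1527}{-1265} + \frac{P{\left(-25,g{\left(-4 \right)} \right)}}{F} = \frac{-2181 - 1527}{-1265} + \frac{\sqrt{\left(-25\right)^{2} + \left(6 \left(-4\right)\right)^{2}}}{4427} = \left(-3708\right) \left(- \frac{1}{1265}\right) + \sqrt{625 + \left(-24\right)^{2}} \cdot \frac{1}{4427} = \frac{3708}{1265} + \sqrt{625 + 576} \cdot \frac{1}{4427} = \frac{3708}{1265} + \sqrt{1201} \cdot \frac{1}{4427} = \frac{3708}{1265} + \frac{\sqrt{1201}}{4427}$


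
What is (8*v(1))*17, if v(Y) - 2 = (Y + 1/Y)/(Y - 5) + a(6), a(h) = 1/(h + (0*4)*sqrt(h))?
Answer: 680/3 ≈ 226.67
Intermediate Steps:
a(h) = 1/h (a(h) = 1/(h + 0*sqrt(h)) = 1/(h + 0) = 1/h)
v(Y) = 13/6 + (Y + 1/Y)/(-5 + Y) (v(Y) = 2 + ((Y + 1/Y)/(Y - 5) + 1/6) = 2 + ((Y + 1/Y)/(-5 + Y) + 1/6) = 2 + (1/6 + (Y + 1/Y)/(-5 + Y)) = 13/6 + (Y + 1/Y)/(-5 + Y))
(8*v(1))*17 = (8*((1/6)*(6 - 65*1 + 19*1**2)/(1*(-5 + 1))))*17 = (8*((1/6)*1*(6 - 65 + 19*1)/(-4)))*17 = (8*((1/6)*1*(-1/4)*(6 - 65 + 19)))*17 = (8*((1/6)*1*(-1/4)*(-40)))*17 = (8*(5/3))*17 = (40/3)*17 = 680/3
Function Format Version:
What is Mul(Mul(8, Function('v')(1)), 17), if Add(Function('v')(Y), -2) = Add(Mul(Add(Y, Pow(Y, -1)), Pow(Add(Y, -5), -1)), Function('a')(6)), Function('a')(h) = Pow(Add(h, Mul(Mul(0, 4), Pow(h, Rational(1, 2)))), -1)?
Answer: Rational(680, 3) ≈ 226.67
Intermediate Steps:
Function('a')(h) = Pow(h, -1) (Function('a')(h) = Pow(Add(h, Mul(0, Pow(h, Rational(1, 2)))), -1) = Pow(Add(h, 0), -1) = Pow(h, -1))
Function('v')(Y) = Add(Rational(13, 6), Mul(Pow(Add(-5, Y), -1), Add(Y, Pow(Y, -1)))) (Function('v')(Y) = Add(2, Add(Mul(Add(Y, Pow(Y, -1)), Pow(Add(Y, -5), -1)), Pow(6, -1))) = Add(2, Add(Mul(Add(Y, Pow(Y, -1)), Pow(Add(-5, Y), -1)), Rational(1, 6))) = Add(2, Add(Mul(Pow(Add(-5, Y), -1), Add(Y, Pow(Y, -1))), Rational(1, 6))) = Add(2, Add(Rational(1, 6), Mul(Pow(Add(-5, Y), -1), Add(Y, Pow(Y, -1))))) = Add(Rational(13, 6), Mul(Pow(Add(-5, Y), -1), Add(Y, Pow(Y, -1)))))
Mul(Mul(8, Function('v')(1)), 17) = Mul(Mul(8, Mul(Rational(1, 6), Pow(1, -1), Pow(Add(-5, 1), -1), Add(6, Mul(-65, 1), Mul(19, Pow(1, 2))))), 17) = Mul(Mul(8, Mul(Rational(1, 6), 1, Pow(-4, -1), Add(6, -65, Mul(19, 1)))), 17) = Mul(Mul(8, Mul(Rational(1, 6), 1, Rational(-1, 4), Add(6, -65, 19))), 17) = Mul(Mul(8, Mul(Rational(1, 6), 1, Rational(-1, 4), -40)), 17) = Mul(Mul(8, Rational(5, 3)), 17) = Mul(Rational(40, 3), 17) = Rational(680, 3)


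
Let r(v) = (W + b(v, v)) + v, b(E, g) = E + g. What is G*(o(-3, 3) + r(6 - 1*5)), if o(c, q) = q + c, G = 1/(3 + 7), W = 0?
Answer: 3/10 ≈ 0.30000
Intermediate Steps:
G = 1/10 ≈ 0.10000
o(c, q) = c + q
r(v) = 3*v (r(v) = (0 + (v + v)) + v = (0 + 2*v) + v = 2*v + v = 3*v)
G*(o(-3, 3) + r(6 - 1*5)) = ((-3 + 3) + 3*(6 - 1*5))/10 = (0 + 3*(6 - 5))/10 = (0 + 3*1)/10 = (0 + 3)/10 = (1/10)*3 = 3/10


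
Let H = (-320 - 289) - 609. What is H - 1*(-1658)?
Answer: 440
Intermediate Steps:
H = -1218 (H = -609 - 609 = -1218)
H - 1*(-1658) = -1218 - 1*(-1658) = -1218 + 1658 = 440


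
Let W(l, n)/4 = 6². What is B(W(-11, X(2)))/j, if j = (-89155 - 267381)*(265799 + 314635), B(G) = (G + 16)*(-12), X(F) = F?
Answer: 40/4311367013 ≈ 9.2778e-9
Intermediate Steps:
W(l, n) = 144 (W(l, n) = 4*6² = 4*36 = 144)
B(G) = -192 - 12*G (B(G) = (16 + G)*(-12) = -192 - 12*G)
j = -206945616624 (j = -356536*580434 = -206945616624)
B(W(-11, X(2)))/j = (-192 - 12*144)/(-206945616624) = (-192 - 1728)*(-1/206945616624) = -1920*(-1/206945616624) = 40/4311367013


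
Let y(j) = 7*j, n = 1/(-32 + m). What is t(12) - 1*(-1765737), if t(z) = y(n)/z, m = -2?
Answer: 720420689/408 ≈ 1.7657e+6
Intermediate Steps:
n = -1/34 (n = 1/(-32 - 2) = 1/(-34) = -1/34 ≈ -0.029412)
t(z) = -7/(34*z) (t(z) = (7*(-1/34))/z = -7/(34*z))
t(12) - 1*(-1765737) = -7/34/12 - 1*(-1765737) = -7/34*1/12 + 1765737 = -7/408 + 1765737 = 720420689/408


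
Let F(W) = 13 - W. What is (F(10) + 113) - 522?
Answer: -406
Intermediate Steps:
(F(10) + 113) - 522 = ((13 - 1*10) + 113) - 522 = ((13 - 10) + 113) - 522 = (3 + 113) - 522 = 116 - 522 = -406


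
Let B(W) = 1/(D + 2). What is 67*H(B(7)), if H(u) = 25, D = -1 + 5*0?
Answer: 1675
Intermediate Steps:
D = -1 (D = -1 + 0 = -1)
B(W) = 1 (B(W) = 1/(-1 + 2) = 1/1 = 1)
67*H(B(7)) = 67*25 = 1675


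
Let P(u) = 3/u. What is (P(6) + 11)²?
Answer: 529/4 ≈ 132.25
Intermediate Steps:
(P(6) + 11)² = (3/6 + 11)² = (3*(⅙) + 11)² = (½ + 11)² = (23/2)² = 529/4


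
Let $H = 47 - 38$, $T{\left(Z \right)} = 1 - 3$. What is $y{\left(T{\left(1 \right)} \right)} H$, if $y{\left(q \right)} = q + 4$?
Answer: $18$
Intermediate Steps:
$T{\left(Z \right)} = -2$
$H = 9$
$y{\left(q \right)} = 4 + q$
$y{\left(T{\left(1 \right)} \right)} H = \left(4 - 2\right) 9 = 2 \cdot 9 = 18$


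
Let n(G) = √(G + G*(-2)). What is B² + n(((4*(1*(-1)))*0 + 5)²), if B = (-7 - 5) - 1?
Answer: 169 + 5*I ≈ 169.0 + 5.0*I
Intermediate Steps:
B = -13 (B = -12 - 1 = -13)
n(G) = √(-G) (n(G) = √(G - 2*G) = √(-G))
B² + n(((4*(1*(-1)))*0 + 5)²) = (-13)² + √(-((4*(1*(-1)))*0 + 5)²) = 169 + √(-((4*(-1))*0 + 5)²) = 169 + √(-(-4*0 + 5)²) = 169 + √(-(0 + 5)²) = 169 + √(-1*5²) = 169 + √(-1*25) = 169 + √(-25) = 169 + 5*I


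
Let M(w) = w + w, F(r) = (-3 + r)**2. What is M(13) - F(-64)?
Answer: -4463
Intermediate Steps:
M(w) = 2*w
M(13) - F(-64) = 2*13 - (-3 - 64)**2 = 26 - 1*(-67)**2 = 26 - 1*4489 = 26 - 4489 = -4463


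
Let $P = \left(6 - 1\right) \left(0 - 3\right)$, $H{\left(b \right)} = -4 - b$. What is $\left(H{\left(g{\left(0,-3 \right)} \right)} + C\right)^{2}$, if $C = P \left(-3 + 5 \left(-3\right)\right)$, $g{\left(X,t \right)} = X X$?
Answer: $70756$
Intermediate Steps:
$g{\left(X,t \right)} = X^{2}$
$P = -15$ ($P = \left(6 - 1\right) \left(-3\right) = 5 \left(-3\right) = -15$)
$C = 270$ ($C = - 15 \left(-3 + 5 \left(-3\right)\right) = - 15 \left(-3 - 15\right) = \left(-15\right) \left(-18\right) = 270$)
$\left(H{\left(g{\left(0,-3 \right)} \right)} + C\right)^{2} = \left(\left(-4 - 0^{2}\right) + 270\right)^{2} = \left(\left(-4 - 0\right) + 270\right)^{2} = \left(\left(-4 + 0\right) + 270\right)^{2} = \left(-4 + 270\right)^{2} = 266^{2} = 70756$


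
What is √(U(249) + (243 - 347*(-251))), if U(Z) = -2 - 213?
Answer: 5*√3485 ≈ 295.17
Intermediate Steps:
U(Z) = -215
√(U(249) + (243 - 347*(-251))) = √(-215 + (243 - 347*(-251))) = √(-215 + (243 + 87097)) = √(-215 + 87340) = √87125 = 5*√3485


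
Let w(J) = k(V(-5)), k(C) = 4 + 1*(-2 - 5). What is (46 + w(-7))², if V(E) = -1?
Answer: 1849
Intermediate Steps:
k(C) = -3 (k(C) = 4 + 1*(-7) = 4 - 7 = -3)
w(J) = -3
(46 + w(-7))² = (46 - 3)² = 43² = 1849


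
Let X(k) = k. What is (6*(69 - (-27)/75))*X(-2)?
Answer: -20808/25 ≈ -832.32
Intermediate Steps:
(6*(69 - (-27)/75))*X(-2) = (6*(69 - (-27)/75))*(-2) = (6*(69 - 1*(-9/25)))*(-2) = (6*(69 + 9/25))*(-2) = (6*(1734/25))*(-2) = (10404/25)*(-2) = -20808/25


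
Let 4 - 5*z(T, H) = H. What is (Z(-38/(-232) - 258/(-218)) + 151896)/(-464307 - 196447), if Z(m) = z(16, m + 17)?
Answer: -9602683713/41772867880 ≈ -0.22988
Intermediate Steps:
z(T, H) = ⅘ - H/5
Z(m) = -13/5 - m/5 (Z(m) = ⅘ - (m + 17)/5 = ⅘ - (17 + m)/5 = ⅘ + (-17/5 - m/5) = -13/5 - m/5)
(Z(-38/(-232) - 258/(-218)) + 151896)/(-464307 - 196447) = ((-13/5 - (-38/(-232) - 258/(-218))/5) + 151896)/(-464307 - 196447) = ((-13/5 - (-38*(-1/232) - 258*(-1/218))/5) + 151896)/(-660754) = ((-13/5 - (19/116 + 129/109)/5) + 151896)*(-1/660754) = ((-13/5 - ⅕*17035/12644) + 151896)*(-1/660754) = ((-13/5 - 3407/12644) + 151896)*(-1/660754) = (-181407/63220 + 151896)*(-1/660754) = (9602683713/63220)*(-1/660754) = -9602683713/41772867880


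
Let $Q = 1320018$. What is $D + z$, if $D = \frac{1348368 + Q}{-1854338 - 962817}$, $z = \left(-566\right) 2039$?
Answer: $- \frac{3251208007856}{2817155} \approx -1.1541 \cdot 10^{6}$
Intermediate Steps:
$z = -1154074$
$D = - \frac{2668386}{2817155}$ ($D = \frac{1348368 + 1320018}{-1854338 - 962817} = \frac{2668386}{-2817155} = 2668386 \left(- \frac{1}{2817155}\right) = - \frac{2668386}{2817155} \approx -0.94719$)
$D + z = - \frac{2668386}{2817155} - 1154074 = - \frac{3251208007856}{2817155}$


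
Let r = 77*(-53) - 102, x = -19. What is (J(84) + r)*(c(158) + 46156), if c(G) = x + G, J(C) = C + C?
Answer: -185874425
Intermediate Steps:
J(C) = 2*C
c(G) = -19 + G
r = -4183 (r = -4081 - 102 = -4183)
(J(84) + r)*(c(158) + 46156) = (2*84 - 4183)*((-19 + 158) + 46156) = (168 - 4183)*(139 + 46156) = -4015*46295 = -185874425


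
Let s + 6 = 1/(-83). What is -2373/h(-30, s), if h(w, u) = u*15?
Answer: 65653/2495 ≈ 26.314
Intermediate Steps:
s = -499/83 (s = -6 + 1/(-83) = -6 - 1/83 = -499/83 ≈ -6.0120)
h(w, u) = 15*u
-2373/h(-30, s) = -2373/(15*(-499/83)) = -2373/(-7485/83) = -2373*(-83/7485) = 65653/2495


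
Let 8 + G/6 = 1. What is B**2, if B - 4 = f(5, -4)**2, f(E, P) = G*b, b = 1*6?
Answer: 4033266064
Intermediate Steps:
G = -42 (G = -48 + 6*1 = -48 + 6 = -42)
b = 6
f(E, P) = -252 (f(E, P) = -42*6 = -252)
B = 63508 (B = 4 + (-252)**2 = 4 + 63504 = 63508)
B**2 = 63508**2 = 4033266064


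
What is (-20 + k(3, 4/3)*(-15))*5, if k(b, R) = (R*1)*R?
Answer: -700/3 ≈ -233.33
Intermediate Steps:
k(b, R) = R² (k(b, R) = R*R = R²)
(-20 + k(3, 4/3)*(-15))*5 = (-20 + (4/3)²*(-15))*5 = (-20 + (16/9)*(-15))*5 = (-20 - 80/3)*5 = -140/3*5 = -700/3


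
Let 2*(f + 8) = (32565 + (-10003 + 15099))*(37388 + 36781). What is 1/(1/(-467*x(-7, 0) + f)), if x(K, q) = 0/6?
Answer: 2793278693/2 ≈ 1.3966e+9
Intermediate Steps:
x(K, q) = 0 (x(K, q) = 0*(⅙) = 0)
f = 2793278693/2 (f = -8 + ((32565 + (-10003 + 15099))*(37388 + 36781))/2 = -8 + ((32565 + 5096)*74169)/2 = -8 + (37661*74169)/2 = -8 + (½)*2793278709 = -8 + 2793278709/2 = 2793278693/2 ≈ 1.3966e+9)
1/(1/(-467*x(-7, 0) + f)) = 1/(1/(-467*0 + 2793278693/2)) = 1/(1/(0 + 2793278693/2)) = 1/(1/(2793278693/2)) = 1/(2/2793278693) = 2793278693/2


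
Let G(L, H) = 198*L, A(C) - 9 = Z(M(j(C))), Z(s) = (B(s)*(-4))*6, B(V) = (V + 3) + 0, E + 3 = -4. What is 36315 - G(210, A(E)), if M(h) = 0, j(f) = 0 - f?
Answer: -5265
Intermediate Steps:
j(f) = -f
E = -7 (E = -3 - 4 = -7)
B(V) = 3 + V (B(V) = (3 + V) + 0 = 3 + V)
Z(s) = -72 - 24*s (Z(s) = ((3 + s)*(-4))*6 = (-12 - 4*s)*6 = -72 - 24*s)
A(C) = -63 (A(C) = 9 + (-72 - 24*0) = 9 + (-72 + 0) = 9 - 72 = -63)
36315 - G(210, A(E)) = 36315 - 198*210 = 36315 - 1*41580 = 36315 - 41580 = -5265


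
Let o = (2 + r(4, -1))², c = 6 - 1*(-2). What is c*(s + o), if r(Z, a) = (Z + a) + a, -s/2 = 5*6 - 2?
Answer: -320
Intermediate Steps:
s = -56 (s = -2*(5*6 - 2) = -2*(30 - 2) = -2*28 = -56)
r(Z, a) = Z + 2*a
c = 8 (c = 6 + 2 = 8)
o = 16 (o = (2 + (4 + 2*(-1)))² = (2 + (4 - 2))² = (2 + 2)² = 4² = 16)
c*(s + o) = 8*(-56 + 16) = 8*(-40) = -320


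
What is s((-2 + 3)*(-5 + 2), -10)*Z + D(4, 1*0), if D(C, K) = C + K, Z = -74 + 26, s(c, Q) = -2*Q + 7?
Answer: -1292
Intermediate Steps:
s(c, Q) = 7 - 2*Q
Z = -48
s((-2 + 3)*(-5 + 2), -10)*Z + D(4, 1*0) = (7 - 2*(-10))*(-48) + (4 + 1*0) = (7 + 20)*(-48) + (4 + 0) = 27*(-48) + 4 = -1296 + 4 = -1292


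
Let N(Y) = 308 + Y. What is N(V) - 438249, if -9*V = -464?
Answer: -3941005/9 ≈ -4.3789e+5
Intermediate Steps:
V = 464/9 (V = -⅑*(-464) = 464/9 ≈ 51.556)
N(V) - 438249 = (308 + 464/9) - 438249 = 3236/9 - 438249 = -3941005/9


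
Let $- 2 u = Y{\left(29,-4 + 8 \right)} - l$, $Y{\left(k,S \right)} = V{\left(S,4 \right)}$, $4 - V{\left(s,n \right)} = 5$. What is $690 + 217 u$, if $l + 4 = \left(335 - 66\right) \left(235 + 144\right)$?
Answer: $11062048$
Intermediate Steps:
$V{\left(s,n \right)} = -1$ ($V{\left(s,n \right)} = 4 - 5 = -1$)
$Y{\left(k,S \right)} = -1$
$l = 101947$ ($l = -4 + \left(335 - 66\right) \left(235 + 144\right) = -4 + 269 \cdot 379 = -4 + 101951 = 101947$)
$u = 50974$ ($u = - \frac{-1 - 101947}{2} = \left(- \frac{1}{2}\right) \left(-101948\right) = 50974$)
$690 + 217 u = 690 + 217 \cdot 50974 = 690 + 11061358 = 11062048$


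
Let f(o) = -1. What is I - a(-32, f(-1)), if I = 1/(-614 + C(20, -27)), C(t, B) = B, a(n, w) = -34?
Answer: 21793/641 ≈ 33.998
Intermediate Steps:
I = -1/641 (I = 1/(-614 - 27) = 1/(-641) = -1/641 ≈ -0.0015601)
I - a(-32, f(-1)) = -1/641 - 1*(-34) = -1/641 + 34 = 21793/641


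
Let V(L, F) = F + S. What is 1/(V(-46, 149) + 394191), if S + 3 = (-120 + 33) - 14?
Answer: 1/394236 ≈ 2.5366e-6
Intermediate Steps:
S = -104 (S = -3 + ((-120 + 33) - 14) = -3 + (-87 - 14) = -3 - 101 = -104)
V(L, F) = -104 + F (V(L, F) = F - 104 = -104 + F)
1/(V(-46, 149) + 394191) = 1/((-104 + 149) + 394191) = 1/(45 + 394191) = 1/394236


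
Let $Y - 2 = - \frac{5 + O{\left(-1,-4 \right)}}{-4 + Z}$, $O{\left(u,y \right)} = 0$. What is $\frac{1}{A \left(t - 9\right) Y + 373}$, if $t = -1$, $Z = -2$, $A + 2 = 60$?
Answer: $- \frac{3}{3811} \approx -0.00078719$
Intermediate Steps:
$A = 58$ ($A = -2 + 60 = 58$)
$Y = \frac{17}{6}$ ($Y = 2 - \frac{5 + 0}{-4 - 2} = 2 - \frac{5}{-6} = 2 - 5 \left(- \frac{1}{6}\right) = 2 - - \frac{5}{6} = 2 + \frac{5}{6} = \frac{17}{6} \approx 2.8333$)
$\frac{1}{A \left(t - 9\right) Y + 373} = \frac{1}{58 \left(-1 - 9\right) \frac{17}{6} + 373} = \frac{1}{58 \left(\left(-10\right) \frac{17}{6}\right) + 373} = \frac{1}{58 \left(- \frac{85}{3}\right) + 373} = \frac{1}{- \frac{4930}{3} + 373} = \frac{1}{- \frac{3811}{3}} = - \frac{3}{3811}$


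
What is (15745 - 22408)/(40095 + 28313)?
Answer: -6663/68408 ≈ -0.097401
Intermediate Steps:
(15745 - 22408)/(40095 + 28313) = -6663/68408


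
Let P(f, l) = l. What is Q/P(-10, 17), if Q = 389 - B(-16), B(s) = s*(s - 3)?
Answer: 5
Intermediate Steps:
B(s) = s*(-3 + s)
Q = 85 (Q = 389 - (-16)*(-3 - 16) = 389 - (-16)*(-19) = 389 - 1*304 = 389 - 304 = 85)
Q/P(-10, 17) = 85/17 = 85*(1/17) = 5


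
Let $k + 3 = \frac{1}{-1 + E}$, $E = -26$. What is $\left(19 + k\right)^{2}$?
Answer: $\frac{185761}{729} \approx 254.82$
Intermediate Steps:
$k = - \frac{82}{27}$ ($k = -3 + \frac{1}{-1 - 26} = -3 + \frac{1}{-27} = -3 - \frac{1}{27} = - \frac{82}{27} \approx -3.037$)
$\left(19 + k\right)^{2} = \left(19 - \frac{82}{27}\right)^{2} = \left(\frac{431}{27}\right)^{2} = \frac{185761}{729}$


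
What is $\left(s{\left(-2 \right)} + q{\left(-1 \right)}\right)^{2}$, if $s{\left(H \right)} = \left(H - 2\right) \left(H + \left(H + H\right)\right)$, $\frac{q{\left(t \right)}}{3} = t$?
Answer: $441$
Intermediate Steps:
$q{\left(t \right)} = 3 t$
$s{\left(H \right)} = 3 H \left(-2 + H\right)$ ($s{\left(H \right)} = \left(-2 + H\right) \left(H + 2 H\right) = \left(-2 + H\right) 3 H = 3 H \left(-2 + H\right)$)
$\left(s{\left(-2 \right)} + q{\left(-1 \right)}\right)^{2} = \left(3 \left(-2\right) \left(-2 - 2\right) + 3 \left(-1\right)\right)^{2} = \left(3 \left(-2\right) \left(-4\right) - 3\right)^{2} = \left(24 - 3\right)^{2} = 21^{2} = 441$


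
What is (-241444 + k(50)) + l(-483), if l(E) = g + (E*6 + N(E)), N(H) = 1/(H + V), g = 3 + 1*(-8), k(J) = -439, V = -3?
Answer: -118965997/486 ≈ -2.4479e+5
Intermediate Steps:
g = -5 (g = 3 - 8 = -5)
N(H) = 1/(-3 + H) (N(H) = 1/(H - 3) = 1/(-3 + H))
l(E) = -5 + 1/(-3 + E) + 6*E (l(E) = -5 + (E*6 + 1/(-3 + E)) = -5 + (6*E + 1/(-3 + E)) = -5 + (1/(-3 + E) + 6*E) = -5 + 1/(-3 + E) + 6*E)
(-241444 + k(50)) + l(-483) = (-241444 - 439) + (1 + (-5 + 6*(-483))*(-3 - 483))/(-3 - 483) = -241883 + (1 + (-5 - 2898)*(-486))/(-486) = -241883 - (1 - 2903*(-486))/486 = -241883 - (1 + 1410858)/486 = -241883 - 1/486*1410859 = -241883 - 1410859/486 = -118965997/486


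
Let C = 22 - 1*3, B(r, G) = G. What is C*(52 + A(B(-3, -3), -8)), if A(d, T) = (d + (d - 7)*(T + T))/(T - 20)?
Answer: 24681/28 ≈ 881.46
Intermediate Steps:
C = 19 (C = 22 - 3 = 19)
A(d, T) = (d + 2*T*(-7 + d))/(-20 + T) (A(d, T) = (d + (-7 + d)*(2*T))/(-20 + T) = (d + 2*T*(-7 + d))/(-20 + T))
C*(52 + A(B(-3, -3), -8)) = 19*(52 + (-3 - 14*(-8) + 2*(-8)*(-3))/(-20 - 8)) = 19*(52 + (-3 + 112 + 48)/(-28)) = 19*(52 - 1/28*157) = 19*(52 - 157/28) = 19*(1299/28) = 24681/28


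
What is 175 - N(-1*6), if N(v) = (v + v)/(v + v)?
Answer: 174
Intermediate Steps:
N(v) = 1 (N(v) = (2*v)/((2*v)) = (2*v)*(1/(2*v)) = 1)
175 - N(-1*6) = 175 - 1*1 = 175 - 1 = 174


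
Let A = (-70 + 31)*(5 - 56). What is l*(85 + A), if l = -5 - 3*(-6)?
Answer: 26962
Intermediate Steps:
A = 1989 (A = -39*(-51) = 1989)
l = 13 (l = -5 + 18 = 13)
l*(85 + A) = 13*(85 + 1989) = 13*2074 = 26962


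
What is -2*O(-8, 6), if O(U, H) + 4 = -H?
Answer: 20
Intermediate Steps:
O(U, H) = -4 - H
-2*O(-8, 6) = -2*(-4 - 1*6) = -2*(-4 - 6) = -2*(-10) = 20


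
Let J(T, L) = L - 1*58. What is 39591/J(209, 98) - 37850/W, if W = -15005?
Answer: 119115391/120040 ≈ 992.30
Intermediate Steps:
J(T, L) = -58 + L (J(T, L) = L - 58 = -58 + L)
39591/J(209, 98) - 37850/W = 39591/(-58 + 98) - 37850/(-15005) = 39591/40 - 37850*(-1/15005) = 39591*(1/40) + 7570/3001 = 39591/40 + 7570/3001 = 119115391/120040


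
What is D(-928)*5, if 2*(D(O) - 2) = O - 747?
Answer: -8355/2 ≈ -4177.5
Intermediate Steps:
D(O) = -743/2 + O/2 (D(O) = 2 + (O - 747)/2 = 2 + (-747 + O)/2 = 2 + (-747/2 + O/2) = -743/2 + O/2)
D(-928)*5 = (-743/2 + (1/2)*(-928))*5 = (-743/2 - 464)*5 = -1671/2*5 = -8355/2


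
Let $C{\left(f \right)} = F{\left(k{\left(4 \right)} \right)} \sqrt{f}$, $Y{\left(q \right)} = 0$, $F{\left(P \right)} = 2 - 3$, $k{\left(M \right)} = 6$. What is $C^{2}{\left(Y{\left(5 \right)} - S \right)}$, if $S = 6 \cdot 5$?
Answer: $-30$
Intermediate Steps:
$F{\left(P \right)} = -1$ ($F{\left(P \right)} = 2 - 3 = -1$)
$S = 30$
$C{\left(f \right)} = - \sqrt{f}$
$C^{2}{\left(Y{\left(5 \right)} - S \right)} = \left(- \sqrt{0 - 30}\right)^{2} = \left(- \sqrt{-30}\right)^{2} = \left(- i \sqrt{30}\right)^{2} = -30$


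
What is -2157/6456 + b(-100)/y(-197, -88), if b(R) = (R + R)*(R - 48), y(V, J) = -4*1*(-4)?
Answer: 3980481/2152 ≈ 1849.7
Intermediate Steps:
y(V, J) = 16 (y(V, J) = -4*(-4) = 16)
b(R) = 2*R*(-48 + R) (b(R) = (2*R)*(-48 + R) = 2*R*(-48 + R))
-2157/6456 + b(-100)/y(-197, -88) = -2157/6456 + (2*(-100)*(-48 - 100))/16 = -2157*1/6456 + (2*(-100)*(-148))*(1/16) = -719/2152 + 29600*(1/16) = -719/2152 + 1850 = 3980481/2152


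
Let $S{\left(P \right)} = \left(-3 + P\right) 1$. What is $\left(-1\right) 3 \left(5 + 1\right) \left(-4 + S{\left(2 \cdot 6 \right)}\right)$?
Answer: $-90$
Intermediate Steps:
$S{\left(P \right)} = -3 + P$
$\left(-1\right) 3 \left(5 + 1\right) \left(-4 + S{\left(2 \cdot 6 \right)}\right) = \left(-1\right) 3 \left(5 + 1\right) \left(-4 + \left(-3 + 2 \cdot 6\right)\right) = - 3 \cdot 6 \left(-4 + \left(-3 + 12\right)\right) = - 3 \cdot 6 \left(-4 + 9\right) = - 3 \cdot 6 \cdot 5 = \left(-3\right) 30 = -90$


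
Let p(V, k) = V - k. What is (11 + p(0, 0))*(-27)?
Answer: -297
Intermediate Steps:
(11 + p(0, 0))*(-27) = (11 + (0 - 1*0))*(-27) = (11 + (0 + 0))*(-27) = (11 + 0)*(-27) = 11*(-27) = -297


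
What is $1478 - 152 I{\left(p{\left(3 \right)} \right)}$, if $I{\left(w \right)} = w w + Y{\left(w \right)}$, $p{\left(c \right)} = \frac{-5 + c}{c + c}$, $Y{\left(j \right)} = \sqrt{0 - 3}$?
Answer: $\frac{13150}{9} - 152 i \sqrt{3} \approx 1461.1 - 263.27 i$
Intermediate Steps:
$Y{\left(j \right)} = i \sqrt{3}$ ($Y{\left(j \right)} = \sqrt{-3} = i \sqrt{3}$)
$p{\left(c \right)} = \frac{-5 + c}{2 c}$
$I{\left(w \right)} = w^{2} + i \sqrt{3}$ ($I{\left(w \right)} = w w + i \sqrt{3} = w^{2} + i \sqrt{3}$)
$1478 - 152 I{\left(p{\left(3 \right)} \right)} = 1478 - 152 \left(\left(\frac{-5 + 3}{2 \cdot 3}\right)^{2} + i \sqrt{3}\right) = 1478 - 152 \left(\left(\frac{1}{2} \cdot \frac{1}{3} \left(-2\right)\right)^{2} + i \sqrt{3}\right) = 1478 - 152 \left(\left(- \frac{1}{3}\right)^{2} + i \sqrt{3}\right) = 1478 - 152 \left(\frac{1}{9} + i \sqrt{3}\right) = 1478 - \left(\frac{152}{9} + 152 i \sqrt{3}\right) = \frac{13150}{9} - 152 i \sqrt{3}$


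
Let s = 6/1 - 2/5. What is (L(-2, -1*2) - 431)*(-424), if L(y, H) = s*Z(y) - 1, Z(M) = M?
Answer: 939584/5 ≈ 1.8792e+5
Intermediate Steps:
s = 28/5 (s = 6*1 - 2*⅕ = 6 - ⅖ = 28/5 ≈ 5.6000)
L(y, H) = -1 + 28*y/5 (L(y, H) = 28*y/5 - 1 = -1 + 28*y/5)
(L(-2, -1*2) - 431)*(-424) = ((-1 + (28/5)*(-2)) - 431)*(-424) = ((-1 - 56/5) - 431)*(-424) = (-61/5 - 431)*(-424) = -2216/5*(-424) = 939584/5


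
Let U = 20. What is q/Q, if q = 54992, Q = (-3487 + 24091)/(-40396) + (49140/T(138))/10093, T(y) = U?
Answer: -700661368918/3396975 ≈ -2.0626e+5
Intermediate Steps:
T(y) = 20
Q = -27175800/101929207 (Q = (-3487 + 24091)/(-40396) + (49140/20)/10093 = 20604*(-1/40396) + (49140*(1/20))*(1/10093) = -5151/10099 + 2457*(1/10093) = -5151/10099 + 2457/10093 = -27175800/101929207 ≈ -0.26661)
q/Q = 54992/(-27175800/101929207) = 54992*(-101929207/27175800) = -700661368918/3396975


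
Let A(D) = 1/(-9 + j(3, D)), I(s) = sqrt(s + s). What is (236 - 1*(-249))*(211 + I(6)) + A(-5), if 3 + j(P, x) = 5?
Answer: 716344/7 + 970*sqrt(3) ≈ 1.0402e+5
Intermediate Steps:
j(P, x) = 2 (j(P, x) = -3 + 5 = 2)
I(s) = sqrt(2)*sqrt(s) (I(s) = sqrt(2*s) = sqrt(2)*sqrt(s))
A(D) = -1/7 (A(D) = 1/(-9 + 2) = 1/(-7) = -1/7)
(236 - 1*(-249))*(211 + I(6)) + A(-5) = (236 - 1*(-249))*(211 + sqrt(2)*sqrt(6)) - 1/7 = (236 + 249)*(211 + 2*sqrt(3)) - 1/7 = 485*(211 + 2*sqrt(3)) - 1/7 = (102335 + 970*sqrt(3)) - 1/7 = 716344/7 + 970*sqrt(3)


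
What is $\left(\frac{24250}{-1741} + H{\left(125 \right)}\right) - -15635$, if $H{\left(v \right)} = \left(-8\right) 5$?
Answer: $\frac{27126645}{1741} \approx 15581.0$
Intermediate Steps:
$H{\left(v \right)} = -40$
$\left(\frac{24250}{-1741} + H{\left(125 \right)}\right) - -15635 = \left(\frac{24250}{-1741} - 40\right) - -15635 = \left(24250 \left(- \frac{1}{1741}\right) - 40\right) + 15635 = \left(- \frac{24250}{1741} - 40\right) + 15635 = - \frac{93890}{1741} + 15635 = \frac{27126645}{1741}$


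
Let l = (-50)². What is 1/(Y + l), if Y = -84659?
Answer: -1/82159 ≈ -1.2172e-5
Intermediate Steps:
l = 2500
1/(Y + l) = 1/(-84659 + 2500) = 1/(-82159) = -1/82159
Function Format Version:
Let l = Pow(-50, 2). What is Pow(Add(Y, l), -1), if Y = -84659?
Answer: Rational(-1, 82159) ≈ -1.2172e-5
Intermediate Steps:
l = 2500
Pow(Add(Y, l), -1) = Pow(Add(-84659, 2500), -1) = Pow(-82159, -1) = Rational(-1, 82159)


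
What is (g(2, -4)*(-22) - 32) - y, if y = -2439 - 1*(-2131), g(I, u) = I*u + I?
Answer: 408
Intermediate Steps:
g(I, u) = I + I*u
y = -308 (y = -2439 + 2131 = -308)
(g(2, -4)*(-22) - 32) - y = ((2*(1 - 4))*(-22) - 32) - 1*(-308) = ((2*(-3))*(-22) - 32) + 308 = (-6*(-22) - 32) + 308 = (132 - 32) + 308 = 100 + 308 = 408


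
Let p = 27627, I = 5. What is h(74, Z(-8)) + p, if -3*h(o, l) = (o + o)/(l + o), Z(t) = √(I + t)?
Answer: 454094047/16437 + 148*I*√3/16437 ≈ 27626.0 + 0.015596*I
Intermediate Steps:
Z(t) = √(5 + t)
h(o, l) = -2*o/(3*(l + o)) (h(o, l) = -(o + o)/(3*(l + o)) = -2*o/(3*(l + o)))
h(74, Z(-8)) + p = -2*74/(3*√(5 - 8) + 3*74) + 27627 = -2*74/(3*√(-3) + 222) + 27627 = -2*74/(3*(I*√3) + 222) + 27627 = -2*74/(3*I*√3 + 222) + 27627 = -2*74/(222 + 3*I*√3) + 27627 = -148/(222 + 3*I*√3) + 27627 = 27627 - 148/(222 + 3*I*√3)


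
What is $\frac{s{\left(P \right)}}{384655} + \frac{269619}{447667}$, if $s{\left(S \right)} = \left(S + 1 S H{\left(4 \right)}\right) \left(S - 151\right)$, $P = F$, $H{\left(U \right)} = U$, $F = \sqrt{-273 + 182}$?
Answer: $\frac{20701321592}{34439469977} - \frac{151 i \sqrt{91}}{76931} \approx 0.60109 - 0.018724 i$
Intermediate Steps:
$F = i \sqrt{91}$ ($F = \sqrt{-91} = i \sqrt{91} \approx 9.5394 i$)
$P = i \sqrt{91} \approx 9.5394 i$
$s{\left(S \right)} = 5 S \left(-151 + S\right)$ ($s{\left(S \right)} = \left(S + 1 S 4\right) \left(S - 151\right) = \left(S + S 4\right) \left(-151 + S\right) = \left(S + 4 S\right) \left(-151 + S\right) = 5 S \left(-151 + S\right)$)
$\frac{s{\left(P \right)}}{384655} + \frac{269619}{447667} = \frac{5 i \sqrt{91} \left(-151 + i \sqrt{91}\right)}{384655} + \frac{269619}{447667} = 5 i \sqrt{91} \left(-151 + i \sqrt{91}\right) \frac{1}{384655} + 269619 \cdot \frac{1}{447667} = \frac{i \sqrt{91} \left(-151 + i \sqrt{91}\right)}{76931} + \frac{269619}{447667} = \frac{269619}{447667} + \frac{i \sqrt{91} \left(-151 + i \sqrt{91}\right)}{76931}$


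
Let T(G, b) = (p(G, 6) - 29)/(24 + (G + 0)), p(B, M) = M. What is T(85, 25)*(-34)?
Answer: 782/109 ≈ 7.1743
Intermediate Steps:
T(G, b) = -23/(24 + G) (T(G, b) = (6 - 29)/(24 + (G + 0)) = -23/(24 + G))
T(85, 25)*(-34) = -23/(24 + 85)*(-34) = -23/109*(-34) = 782/109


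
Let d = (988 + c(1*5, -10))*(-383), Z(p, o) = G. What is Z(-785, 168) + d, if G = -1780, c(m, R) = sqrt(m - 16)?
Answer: -380184 - 383*I*sqrt(11) ≈ -3.8018e+5 - 1270.3*I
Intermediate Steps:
c(m, R) = sqrt(-16 + m)
Z(p, o) = -1780
d = -378404 - 383*I*sqrt(11) (d = (988 + sqrt(-16 + 1*5))*(-383) = (988 + sqrt(-16 + 5))*(-383) = (988 + sqrt(-11))*(-383) = (988 + I*sqrt(11))*(-383) = -378404 - 383*I*sqrt(11) ≈ -3.784e+5 - 1270.3*I)
Z(-785, 168) + d = -1780 + (-378404 - 383*I*sqrt(11)) = -380184 - 383*I*sqrt(11)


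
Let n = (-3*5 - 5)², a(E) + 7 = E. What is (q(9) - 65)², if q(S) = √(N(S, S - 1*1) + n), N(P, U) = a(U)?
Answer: (65 - √401)² ≈ 2022.8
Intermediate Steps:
a(E) = -7 + E
N(P, U) = -7 + U
n = 400 (n = (-15 - 5)² = (-20)² = 400)
q(S) = √(392 + S) (q(S) = √((-7 + (S - 1*1)) + 400) = √((-7 + (S - 1)) + 400) = √((-7 + (-1 + S)) + 400) = √((-8 + S) + 400) = √(392 + S))
(q(9) - 65)² = (√(392 + 9) - 65)² = (√401 - 65)² = (-65 + √401)²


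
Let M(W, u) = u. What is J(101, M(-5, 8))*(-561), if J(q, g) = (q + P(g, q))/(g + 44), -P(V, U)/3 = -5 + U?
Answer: 104907/52 ≈ 2017.4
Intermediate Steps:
P(V, U) = 15 - 3*U (P(V, U) = -3*(-5 + U) = 15 - 3*U)
J(q, g) = (15 - 2*q)/(44 + g) (J(q, g) = (q + (15 - 3*q))/(g + 44) = (15 - 2*q)/(44 + g))
J(101, M(-5, 8))*(-561) = ((15 - 2*101)/(44 + 8))*(-561) = ((15 - 202)/52)*(-561) = ((1/52)*(-187))*(-561) = -187/52*(-561) = 104907/52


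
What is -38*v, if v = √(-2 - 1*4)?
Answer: -38*I*√6 ≈ -93.081*I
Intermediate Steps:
v = I*√6 (v = √(-2 - 4) = √(-6) = I*√6 ≈ 2.4495*I)
-38*v = -38*I*√6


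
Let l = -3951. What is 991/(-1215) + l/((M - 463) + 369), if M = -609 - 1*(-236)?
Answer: 4337668/567405 ≈ 7.6447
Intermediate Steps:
M = -373 (M = -609 + 236 = -373)
991/(-1215) + l/((M - 463) + 369) = 991/(-1215) - 3951/((-373 - 463) + 369) = 991*(-1/1215) - 3951/(-836 + 369) = -991/1215 - 3951/(-467) = -991/1215 - 3951*(-1/467) = -991/1215 + 3951/467 = 4337668/567405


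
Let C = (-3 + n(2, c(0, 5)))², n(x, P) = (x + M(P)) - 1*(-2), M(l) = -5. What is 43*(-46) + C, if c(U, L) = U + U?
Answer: -1962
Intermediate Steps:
c(U, L) = 2*U
n(x, P) = -3 + x (n(x, P) = (x - 5) - 1*(-2) = (-5 + x) + 2 = -3 + x)
C = 16 (C = (-3 + (-3 + 2))² = (-3 - 1)² = (-4)² = 16)
43*(-46) + C = 43*(-46) + 16 = -1978 + 16 = -1962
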